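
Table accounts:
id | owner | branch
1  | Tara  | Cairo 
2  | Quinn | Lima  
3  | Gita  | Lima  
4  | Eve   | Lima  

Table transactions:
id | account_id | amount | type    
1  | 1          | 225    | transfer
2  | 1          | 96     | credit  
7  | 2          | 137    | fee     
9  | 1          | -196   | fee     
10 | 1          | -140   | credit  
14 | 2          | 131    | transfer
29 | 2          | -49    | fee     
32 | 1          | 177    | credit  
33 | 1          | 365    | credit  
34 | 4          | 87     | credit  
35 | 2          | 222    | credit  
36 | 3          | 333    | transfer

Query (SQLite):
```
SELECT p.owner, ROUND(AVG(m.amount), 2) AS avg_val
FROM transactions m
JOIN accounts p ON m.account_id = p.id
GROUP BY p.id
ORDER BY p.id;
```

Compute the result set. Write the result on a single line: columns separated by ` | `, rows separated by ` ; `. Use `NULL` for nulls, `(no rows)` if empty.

Tara | 87.83 ; Quinn | 110.25 ; Gita | 333 ; Eve | 87

Join each transactions row to its accounts via account_id.
Group joined rows by accounts.id; compute ROUND(AVG(m.amount), 2) per group.
  1: ids {1, 2, 9, 10, 32, 33} → ROUND(AVG(m.amount), 2)=87.83
  2: ids {7, 14, 29, 35} → ROUND(AVG(m.amount), 2)=110.25
  3: ids {36} → ROUND(AVG(m.amount), 2)=333
  4: ids {34} → ROUND(AVG(m.amount), 2)=87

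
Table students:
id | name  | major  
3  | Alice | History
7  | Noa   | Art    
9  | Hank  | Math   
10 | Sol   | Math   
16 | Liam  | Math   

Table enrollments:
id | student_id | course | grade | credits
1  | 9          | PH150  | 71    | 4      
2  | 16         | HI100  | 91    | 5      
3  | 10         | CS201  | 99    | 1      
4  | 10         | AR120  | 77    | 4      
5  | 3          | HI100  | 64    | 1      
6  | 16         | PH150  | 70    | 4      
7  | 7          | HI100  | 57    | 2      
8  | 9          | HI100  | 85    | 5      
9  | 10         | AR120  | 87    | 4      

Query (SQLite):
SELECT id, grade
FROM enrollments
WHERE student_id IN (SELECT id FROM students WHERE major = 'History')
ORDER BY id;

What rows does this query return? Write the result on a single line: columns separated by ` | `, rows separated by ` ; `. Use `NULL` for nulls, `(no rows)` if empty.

Inner query: students.id where major = 'History'.
Outer: keep enrollments rows whose student_id is in that set.
Inner query → {3}

5 | 64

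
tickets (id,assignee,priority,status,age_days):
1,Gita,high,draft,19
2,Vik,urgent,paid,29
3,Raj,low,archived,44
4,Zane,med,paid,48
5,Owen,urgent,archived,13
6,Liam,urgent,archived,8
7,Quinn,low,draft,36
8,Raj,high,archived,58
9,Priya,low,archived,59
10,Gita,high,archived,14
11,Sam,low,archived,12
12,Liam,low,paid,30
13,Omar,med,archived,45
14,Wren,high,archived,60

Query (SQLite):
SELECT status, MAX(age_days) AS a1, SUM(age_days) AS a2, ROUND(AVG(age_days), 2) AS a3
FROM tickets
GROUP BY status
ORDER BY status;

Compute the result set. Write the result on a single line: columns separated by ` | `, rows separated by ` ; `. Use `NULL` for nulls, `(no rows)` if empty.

Group tickets by status.
Per group compute: MAX(age_days), SUM(age_days), ROUND(AVG(age_days), 2).
  archived: ids {3, 5, 6, 8, 9, 10, 11, 13, 14} → MAX(age_days)=60, SUM(age_days)=313, ROUND(AVG(age_days), 2)=34.78
  draft: ids {1, 7} → MAX(age_days)=36, SUM(age_days)=55, ROUND(AVG(age_days), 2)=27.5
  paid: ids {2, 4, 12} → MAX(age_days)=48, SUM(age_days)=107, ROUND(AVG(age_days), 2)=35.67

archived | 60 | 313 | 34.78 ; draft | 36 | 55 | 27.5 ; paid | 48 | 107 | 35.67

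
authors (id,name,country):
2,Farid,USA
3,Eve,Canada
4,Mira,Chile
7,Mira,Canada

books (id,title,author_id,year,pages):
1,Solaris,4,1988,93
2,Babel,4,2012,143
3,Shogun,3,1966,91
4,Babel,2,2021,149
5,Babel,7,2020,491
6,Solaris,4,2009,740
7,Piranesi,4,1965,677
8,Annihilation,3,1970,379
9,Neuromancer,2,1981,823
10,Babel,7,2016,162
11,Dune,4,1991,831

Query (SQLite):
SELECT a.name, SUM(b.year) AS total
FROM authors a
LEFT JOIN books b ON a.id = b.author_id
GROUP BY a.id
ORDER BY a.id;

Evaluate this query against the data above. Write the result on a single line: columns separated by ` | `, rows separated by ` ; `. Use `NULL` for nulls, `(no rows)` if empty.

Farid | 4002 ; Eve | 3936 ; Mira | 9965 ; Mira | 4036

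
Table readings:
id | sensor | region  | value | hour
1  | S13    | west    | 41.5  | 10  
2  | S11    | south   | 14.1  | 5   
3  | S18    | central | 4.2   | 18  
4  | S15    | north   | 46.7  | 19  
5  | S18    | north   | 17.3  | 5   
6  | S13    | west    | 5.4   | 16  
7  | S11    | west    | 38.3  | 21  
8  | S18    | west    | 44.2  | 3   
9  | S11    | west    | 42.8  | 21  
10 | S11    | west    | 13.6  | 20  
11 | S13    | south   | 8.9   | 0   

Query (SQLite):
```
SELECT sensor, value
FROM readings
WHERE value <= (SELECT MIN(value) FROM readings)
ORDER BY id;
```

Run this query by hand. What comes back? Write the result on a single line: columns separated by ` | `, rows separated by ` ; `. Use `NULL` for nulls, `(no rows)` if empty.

S18 | 4.2

Scalar subquery: MIN(value) over all readings rows = 4.2.
Keep rows where value <= that value.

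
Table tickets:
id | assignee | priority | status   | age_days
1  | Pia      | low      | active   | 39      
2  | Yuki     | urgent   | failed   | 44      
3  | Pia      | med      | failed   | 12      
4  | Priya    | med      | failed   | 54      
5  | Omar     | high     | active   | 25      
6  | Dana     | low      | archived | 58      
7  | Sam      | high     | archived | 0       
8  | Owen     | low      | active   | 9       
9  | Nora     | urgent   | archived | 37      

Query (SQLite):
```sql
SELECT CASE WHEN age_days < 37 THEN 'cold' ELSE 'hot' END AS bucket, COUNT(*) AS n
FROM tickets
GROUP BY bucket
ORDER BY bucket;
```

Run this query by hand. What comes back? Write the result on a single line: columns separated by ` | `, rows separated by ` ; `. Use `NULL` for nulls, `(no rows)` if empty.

cold | 4 ; hot | 5

Bucket rows by age_days < 37 → 'cold' else 'hot'; count each bucket.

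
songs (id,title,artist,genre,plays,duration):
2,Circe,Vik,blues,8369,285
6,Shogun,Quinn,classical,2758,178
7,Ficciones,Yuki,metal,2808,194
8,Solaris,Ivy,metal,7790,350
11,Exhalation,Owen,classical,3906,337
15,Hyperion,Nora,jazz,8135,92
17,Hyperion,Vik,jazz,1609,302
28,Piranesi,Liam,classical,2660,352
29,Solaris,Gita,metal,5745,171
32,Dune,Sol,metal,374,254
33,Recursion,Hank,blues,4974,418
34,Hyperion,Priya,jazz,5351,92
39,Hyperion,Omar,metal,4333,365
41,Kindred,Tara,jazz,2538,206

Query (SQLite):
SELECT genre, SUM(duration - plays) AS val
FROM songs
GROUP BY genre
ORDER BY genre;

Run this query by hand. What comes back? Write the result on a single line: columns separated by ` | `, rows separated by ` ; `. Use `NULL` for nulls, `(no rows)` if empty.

blues | -12640 ; classical | -8457 ; jazz | -16941 ; metal | -19716

For each row compute duration - plays.
Group by genre; take SUM of the expression per group.
  blues: ids {2, 33} → SUM(duration - plays)=-12640
  classical: ids {6, 11, 28} → SUM(duration - plays)=-8457
  jazz: ids {15, 17, 34, 41} → SUM(duration - plays)=-16941
  metal: ids {7, 8, 29, 32, 39} → SUM(duration - plays)=-19716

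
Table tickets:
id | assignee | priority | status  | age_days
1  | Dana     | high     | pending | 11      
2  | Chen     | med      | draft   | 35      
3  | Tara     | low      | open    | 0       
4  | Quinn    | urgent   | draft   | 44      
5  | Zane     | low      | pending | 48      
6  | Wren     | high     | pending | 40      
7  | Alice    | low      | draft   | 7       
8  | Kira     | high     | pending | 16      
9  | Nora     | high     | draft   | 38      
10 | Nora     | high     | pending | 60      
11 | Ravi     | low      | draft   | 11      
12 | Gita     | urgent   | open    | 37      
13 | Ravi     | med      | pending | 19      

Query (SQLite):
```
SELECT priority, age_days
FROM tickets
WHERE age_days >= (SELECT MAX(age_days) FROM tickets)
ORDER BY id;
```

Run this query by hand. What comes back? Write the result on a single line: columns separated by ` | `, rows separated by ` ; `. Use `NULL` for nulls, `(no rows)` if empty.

high | 60

Scalar subquery: MAX(age_days) over all tickets rows = 60.
Keep rows where age_days >= that value.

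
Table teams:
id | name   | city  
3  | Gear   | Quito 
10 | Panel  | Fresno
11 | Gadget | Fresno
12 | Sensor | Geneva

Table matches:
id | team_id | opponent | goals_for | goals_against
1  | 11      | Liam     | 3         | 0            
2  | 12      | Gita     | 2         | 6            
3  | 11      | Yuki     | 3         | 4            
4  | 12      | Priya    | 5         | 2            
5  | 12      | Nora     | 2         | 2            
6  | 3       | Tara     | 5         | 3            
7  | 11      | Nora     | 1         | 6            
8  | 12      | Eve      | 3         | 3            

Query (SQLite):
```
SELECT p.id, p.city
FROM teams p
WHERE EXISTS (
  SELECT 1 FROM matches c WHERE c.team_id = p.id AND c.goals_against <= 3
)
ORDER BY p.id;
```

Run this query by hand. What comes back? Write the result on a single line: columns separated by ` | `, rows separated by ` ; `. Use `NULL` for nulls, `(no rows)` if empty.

3 | Quito ; 11 | Fresno ; 12 | Geneva

For each teams row, check whether any matches with matching team_id has goals_against <= 3.
Keep rows where that is true.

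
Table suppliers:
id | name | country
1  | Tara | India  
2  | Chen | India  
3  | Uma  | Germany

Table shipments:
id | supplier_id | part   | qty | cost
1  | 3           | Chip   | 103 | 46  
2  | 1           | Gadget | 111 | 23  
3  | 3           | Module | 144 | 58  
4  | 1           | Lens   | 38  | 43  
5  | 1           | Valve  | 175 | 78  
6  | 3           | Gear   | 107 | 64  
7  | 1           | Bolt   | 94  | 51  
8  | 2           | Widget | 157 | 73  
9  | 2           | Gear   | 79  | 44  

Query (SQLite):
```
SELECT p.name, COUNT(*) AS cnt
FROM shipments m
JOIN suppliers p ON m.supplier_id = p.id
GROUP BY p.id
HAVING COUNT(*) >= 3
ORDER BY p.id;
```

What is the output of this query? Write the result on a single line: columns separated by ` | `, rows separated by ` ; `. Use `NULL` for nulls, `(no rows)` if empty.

Tara | 4 ; Uma | 3

Join each shipments row to its suppliers via supplier_id.
Group joined rows by suppliers.id; compute COUNT(*) per group.
HAVING: keep groups with count ≥ 3.
  1: ids {2, 4, 5, 7} → COUNT(*)=4
  2: ids {8, 9} → COUNT(*)=2
  3: ids {1, 3, 6} → COUNT(*)=3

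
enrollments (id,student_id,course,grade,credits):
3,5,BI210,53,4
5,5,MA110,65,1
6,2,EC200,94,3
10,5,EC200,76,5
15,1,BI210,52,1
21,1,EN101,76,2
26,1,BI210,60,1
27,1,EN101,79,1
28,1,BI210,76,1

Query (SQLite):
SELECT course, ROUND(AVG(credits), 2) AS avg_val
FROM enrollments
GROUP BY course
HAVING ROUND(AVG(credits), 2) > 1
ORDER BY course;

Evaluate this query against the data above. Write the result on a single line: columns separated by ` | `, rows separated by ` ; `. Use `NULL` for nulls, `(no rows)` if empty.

BI210 | 1.75 ; EC200 | 4 ; EN101 | 1.5

Partition enrollments by course; compute ROUND(AVG(credits), 2) within each group.
HAVING: keep groups where ROUND(AVG(credits), 2) > 1.
  BI210: ids {3, 15, 26, 28} → ROUND(AVG(credits), 2)=1.75
  EC200: ids {6, 10} → ROUND(AVG(credits), 2)=4
  EN101: ids {21, 27} → ROUND(AVG(credits), 2)=1.5
  MA110: ids {5} → ROUND(AVG(credits), 2)=1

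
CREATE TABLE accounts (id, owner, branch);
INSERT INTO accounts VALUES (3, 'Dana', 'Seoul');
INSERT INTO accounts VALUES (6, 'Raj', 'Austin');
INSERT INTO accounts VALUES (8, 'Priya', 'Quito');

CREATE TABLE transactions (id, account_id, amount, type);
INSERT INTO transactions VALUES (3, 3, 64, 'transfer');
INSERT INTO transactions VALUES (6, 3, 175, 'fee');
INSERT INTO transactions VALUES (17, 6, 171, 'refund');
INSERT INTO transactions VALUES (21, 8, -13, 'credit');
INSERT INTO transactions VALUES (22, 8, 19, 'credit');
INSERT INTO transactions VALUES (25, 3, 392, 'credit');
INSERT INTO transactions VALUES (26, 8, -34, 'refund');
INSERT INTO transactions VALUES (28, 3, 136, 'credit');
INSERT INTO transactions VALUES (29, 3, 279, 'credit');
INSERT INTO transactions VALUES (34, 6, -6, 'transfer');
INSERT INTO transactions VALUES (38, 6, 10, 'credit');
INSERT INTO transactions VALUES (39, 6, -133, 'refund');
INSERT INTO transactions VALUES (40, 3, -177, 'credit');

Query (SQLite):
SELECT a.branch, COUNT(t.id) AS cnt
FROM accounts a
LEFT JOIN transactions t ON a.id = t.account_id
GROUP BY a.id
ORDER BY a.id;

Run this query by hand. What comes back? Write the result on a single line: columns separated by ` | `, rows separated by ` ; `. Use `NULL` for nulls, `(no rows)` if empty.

LEFT JOIN keeps every accounts row; unmatched ones get NULL for transactions columns.
Group by accounts.id and compute COUNT(t.id). COUNT(col) of an all-NULL group is 0.
  3: ids {3, 6, 25, 28, 29, 40} → COUNT(t.id)=6
  6: ids {17, 34, 38, 39} → COUNT(t.id)=4
  8: ids {21, 22, 26} → COUNT(t.id)=3

Seoul | 6 ; Austin | 4 ; Quito | 3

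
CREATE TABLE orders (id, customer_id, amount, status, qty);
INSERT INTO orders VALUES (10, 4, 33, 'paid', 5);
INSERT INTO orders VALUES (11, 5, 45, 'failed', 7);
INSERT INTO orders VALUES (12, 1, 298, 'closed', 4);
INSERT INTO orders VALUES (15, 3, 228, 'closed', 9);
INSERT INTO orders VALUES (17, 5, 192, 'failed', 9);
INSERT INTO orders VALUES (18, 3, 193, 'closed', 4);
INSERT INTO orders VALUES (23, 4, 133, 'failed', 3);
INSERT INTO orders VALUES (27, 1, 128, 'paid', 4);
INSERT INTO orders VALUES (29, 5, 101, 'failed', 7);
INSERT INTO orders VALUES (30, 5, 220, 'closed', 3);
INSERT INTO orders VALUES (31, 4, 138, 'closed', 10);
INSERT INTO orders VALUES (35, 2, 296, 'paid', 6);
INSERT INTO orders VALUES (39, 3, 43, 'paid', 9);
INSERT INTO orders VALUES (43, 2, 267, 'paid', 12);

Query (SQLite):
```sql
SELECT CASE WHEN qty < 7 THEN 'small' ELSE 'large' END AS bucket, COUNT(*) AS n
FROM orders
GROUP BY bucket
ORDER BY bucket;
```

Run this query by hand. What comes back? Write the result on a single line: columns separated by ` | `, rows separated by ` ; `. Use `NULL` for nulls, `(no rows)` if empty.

large | 7 ; small | 7

Bucket rows by qty < 7 → 'small' else 'large'; count each bucket.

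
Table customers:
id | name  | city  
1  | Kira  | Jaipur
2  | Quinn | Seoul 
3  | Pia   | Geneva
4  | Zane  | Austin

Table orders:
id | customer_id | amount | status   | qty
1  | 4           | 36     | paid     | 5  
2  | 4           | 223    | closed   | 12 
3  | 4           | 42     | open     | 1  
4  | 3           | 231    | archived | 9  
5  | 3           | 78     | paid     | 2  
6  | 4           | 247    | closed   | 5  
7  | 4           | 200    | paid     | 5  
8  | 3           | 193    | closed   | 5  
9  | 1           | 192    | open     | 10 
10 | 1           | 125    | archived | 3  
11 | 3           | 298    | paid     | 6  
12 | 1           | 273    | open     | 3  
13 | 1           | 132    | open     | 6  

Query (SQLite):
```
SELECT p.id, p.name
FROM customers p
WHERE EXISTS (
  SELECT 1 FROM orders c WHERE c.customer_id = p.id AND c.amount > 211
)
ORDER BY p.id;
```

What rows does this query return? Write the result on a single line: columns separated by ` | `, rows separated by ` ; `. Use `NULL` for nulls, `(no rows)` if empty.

1 | Kira ; 3 | Pia ; 4 | Zane

For each customers row, check whether any orders with matching customer_id has amount > 211.
Keep rows where that is true.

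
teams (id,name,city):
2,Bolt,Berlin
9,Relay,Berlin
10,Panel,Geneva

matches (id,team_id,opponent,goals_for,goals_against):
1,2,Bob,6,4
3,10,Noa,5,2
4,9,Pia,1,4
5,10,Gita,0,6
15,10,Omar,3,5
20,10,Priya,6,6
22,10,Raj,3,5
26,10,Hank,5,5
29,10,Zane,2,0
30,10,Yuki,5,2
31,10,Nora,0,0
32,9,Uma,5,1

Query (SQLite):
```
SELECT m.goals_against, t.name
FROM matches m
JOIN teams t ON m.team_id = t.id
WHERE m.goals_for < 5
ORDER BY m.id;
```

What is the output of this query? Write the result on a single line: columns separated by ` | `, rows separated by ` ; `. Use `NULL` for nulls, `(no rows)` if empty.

4 | Relay ; 6 | Panel ; 5 | Panel ; 5 | Panel ; 0 | Panel ; 0 | Panel

Each matches row matches the teams row where team_id = teams.id.
Then keep rows with m.goals_for < 5.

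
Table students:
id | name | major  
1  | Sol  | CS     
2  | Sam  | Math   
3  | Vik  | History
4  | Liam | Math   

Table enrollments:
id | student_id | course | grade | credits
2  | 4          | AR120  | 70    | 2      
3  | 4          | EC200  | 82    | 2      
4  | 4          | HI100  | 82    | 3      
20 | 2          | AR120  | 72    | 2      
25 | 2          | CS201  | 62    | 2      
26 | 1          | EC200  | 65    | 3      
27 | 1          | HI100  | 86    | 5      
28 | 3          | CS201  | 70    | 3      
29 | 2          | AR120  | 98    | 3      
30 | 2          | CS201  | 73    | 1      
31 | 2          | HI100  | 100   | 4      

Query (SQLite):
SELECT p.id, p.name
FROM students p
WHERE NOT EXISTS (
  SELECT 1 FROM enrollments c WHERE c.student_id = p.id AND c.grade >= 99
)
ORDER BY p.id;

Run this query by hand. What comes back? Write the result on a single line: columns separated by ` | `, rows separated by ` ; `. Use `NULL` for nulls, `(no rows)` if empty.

1 | Sol ; 3 | Vik ; 4 | Liam

For each students row, check whether any enrollments with matching student_id has grade >= 99.
Keep rows where that is false.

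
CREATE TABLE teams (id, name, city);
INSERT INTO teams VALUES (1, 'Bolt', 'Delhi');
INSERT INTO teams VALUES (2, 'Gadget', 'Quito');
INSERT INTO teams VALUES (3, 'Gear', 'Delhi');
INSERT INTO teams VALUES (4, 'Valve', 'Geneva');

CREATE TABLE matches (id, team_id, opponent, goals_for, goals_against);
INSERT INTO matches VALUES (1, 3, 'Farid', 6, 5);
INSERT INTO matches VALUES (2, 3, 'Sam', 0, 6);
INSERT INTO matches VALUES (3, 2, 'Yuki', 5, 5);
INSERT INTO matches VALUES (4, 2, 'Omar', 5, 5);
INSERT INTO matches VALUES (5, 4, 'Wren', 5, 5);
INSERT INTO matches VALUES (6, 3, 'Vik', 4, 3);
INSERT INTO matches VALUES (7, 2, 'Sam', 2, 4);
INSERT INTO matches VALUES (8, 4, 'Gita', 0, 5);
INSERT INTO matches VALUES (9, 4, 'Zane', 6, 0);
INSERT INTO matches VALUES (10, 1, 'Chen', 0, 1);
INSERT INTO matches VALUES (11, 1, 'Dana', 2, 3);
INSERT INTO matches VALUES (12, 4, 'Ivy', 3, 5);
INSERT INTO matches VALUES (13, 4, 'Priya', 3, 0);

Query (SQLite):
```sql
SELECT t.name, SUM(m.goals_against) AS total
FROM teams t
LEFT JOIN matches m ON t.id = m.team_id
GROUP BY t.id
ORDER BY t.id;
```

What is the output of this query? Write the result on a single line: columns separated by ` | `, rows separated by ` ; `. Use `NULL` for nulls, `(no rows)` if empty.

LEFT JOIN keeps every teams row; unmatched ones get NULL for matches columns.
Group by teams.id and compute SUM(m.goals_against). SUM over an all-NULL group is NULL.
  1: ids {10, 11} → SUM(m.goals_against)=4
  2: ids {3, 4, 7} → SUM(m.goals_against)=14
  3: ids {1, 2, 6} → SUM(m.goals_against)=14
  4: ids {5, 8, 9, 12, 13} → SUM(m.goals_against)=15

Bolt | 4 ; Gadget | 14 ; Gear | 14 ; Valve | 15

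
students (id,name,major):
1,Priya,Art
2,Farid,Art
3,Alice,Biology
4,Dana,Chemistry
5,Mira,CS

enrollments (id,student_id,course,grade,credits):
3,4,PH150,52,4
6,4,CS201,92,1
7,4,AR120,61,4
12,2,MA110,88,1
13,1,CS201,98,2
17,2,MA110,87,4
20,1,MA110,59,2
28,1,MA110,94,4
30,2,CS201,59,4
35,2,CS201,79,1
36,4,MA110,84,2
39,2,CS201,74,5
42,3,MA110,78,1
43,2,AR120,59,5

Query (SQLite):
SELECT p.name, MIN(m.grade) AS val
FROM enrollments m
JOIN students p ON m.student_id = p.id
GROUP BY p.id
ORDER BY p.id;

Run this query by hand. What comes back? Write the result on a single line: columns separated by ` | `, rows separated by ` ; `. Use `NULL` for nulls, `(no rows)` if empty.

Join each enrollments row to its students via student_id.
Group joined rows by students.id; compute MIN(m.grade) per group.
  1: ids {13, 20, 28} → MIN(m.grade)=59
  2: ids {12, 17, 30, 35, 39, 43} → MIN(m.grade)=59
  3: ids {42} → MIN(m.grade)=78
  4: ids {3, 6, 7, 36} → MIN(m.grade)=52

Priya | 59 ; Farid | 59 ; Alice | 78 ; Dana | 52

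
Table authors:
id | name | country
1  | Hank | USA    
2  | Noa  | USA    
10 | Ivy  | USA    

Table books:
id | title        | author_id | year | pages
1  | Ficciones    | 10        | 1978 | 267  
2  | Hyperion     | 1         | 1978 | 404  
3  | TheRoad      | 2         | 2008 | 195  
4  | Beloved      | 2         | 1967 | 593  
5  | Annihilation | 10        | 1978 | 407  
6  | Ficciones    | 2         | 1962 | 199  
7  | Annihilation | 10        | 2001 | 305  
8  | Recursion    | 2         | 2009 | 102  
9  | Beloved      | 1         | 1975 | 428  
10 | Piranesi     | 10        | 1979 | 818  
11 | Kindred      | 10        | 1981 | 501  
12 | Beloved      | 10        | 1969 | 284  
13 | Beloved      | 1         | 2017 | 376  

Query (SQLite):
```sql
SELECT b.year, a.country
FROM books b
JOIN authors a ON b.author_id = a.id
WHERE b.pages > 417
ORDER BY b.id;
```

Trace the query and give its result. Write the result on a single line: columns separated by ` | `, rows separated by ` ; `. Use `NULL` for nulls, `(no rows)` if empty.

Each books row matches the authors row where author_id = authors.id.
Then keep rows with b.pages > 417.

1967 | USA ; 1975 | USA ; 1979 | USA ; 1981 | USA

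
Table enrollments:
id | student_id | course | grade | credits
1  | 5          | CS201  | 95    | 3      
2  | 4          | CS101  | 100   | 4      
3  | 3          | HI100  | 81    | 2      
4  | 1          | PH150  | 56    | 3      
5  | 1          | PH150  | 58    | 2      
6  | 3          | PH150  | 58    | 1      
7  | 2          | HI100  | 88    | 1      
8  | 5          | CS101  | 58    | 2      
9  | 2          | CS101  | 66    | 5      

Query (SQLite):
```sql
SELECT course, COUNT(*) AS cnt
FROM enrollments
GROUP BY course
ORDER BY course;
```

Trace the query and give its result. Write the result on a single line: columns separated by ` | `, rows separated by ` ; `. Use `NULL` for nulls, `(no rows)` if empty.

Partition enrollments by course; compute COUNT(*) within each group.
  CS101: ids {2, 8, 9} → COUNT(*)=3
  CS201: ids {1} → COUNT(*)=1
  HI100: ids {3, 7} → COUNT(*)=2
  PH150: ids {4, 5, 6} → COUNT(*)=3

CS101 | 3 ; CS201 | 1 ; HI100 | 2 ; PH150 | 3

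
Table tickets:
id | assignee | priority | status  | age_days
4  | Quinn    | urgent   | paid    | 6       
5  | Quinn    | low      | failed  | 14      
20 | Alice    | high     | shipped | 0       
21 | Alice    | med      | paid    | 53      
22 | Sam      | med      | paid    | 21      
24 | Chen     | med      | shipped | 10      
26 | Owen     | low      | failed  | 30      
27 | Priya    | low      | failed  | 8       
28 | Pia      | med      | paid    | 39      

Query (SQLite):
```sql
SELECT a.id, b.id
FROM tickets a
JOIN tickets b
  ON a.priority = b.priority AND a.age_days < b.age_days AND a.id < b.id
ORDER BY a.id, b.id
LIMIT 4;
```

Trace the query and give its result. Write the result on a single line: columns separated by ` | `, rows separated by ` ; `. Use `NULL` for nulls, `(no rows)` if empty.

Pairs (a,b) with same priority, a.age_days < b.age_days, a.id < b.id.
priority groups: high:{20} low:{5,26,27} med:{21,22,24,28} urgent:{4}
Ordered by (a.id, b.id); first 4.

5 | 26 ; 22 | 28 ; 24 | 28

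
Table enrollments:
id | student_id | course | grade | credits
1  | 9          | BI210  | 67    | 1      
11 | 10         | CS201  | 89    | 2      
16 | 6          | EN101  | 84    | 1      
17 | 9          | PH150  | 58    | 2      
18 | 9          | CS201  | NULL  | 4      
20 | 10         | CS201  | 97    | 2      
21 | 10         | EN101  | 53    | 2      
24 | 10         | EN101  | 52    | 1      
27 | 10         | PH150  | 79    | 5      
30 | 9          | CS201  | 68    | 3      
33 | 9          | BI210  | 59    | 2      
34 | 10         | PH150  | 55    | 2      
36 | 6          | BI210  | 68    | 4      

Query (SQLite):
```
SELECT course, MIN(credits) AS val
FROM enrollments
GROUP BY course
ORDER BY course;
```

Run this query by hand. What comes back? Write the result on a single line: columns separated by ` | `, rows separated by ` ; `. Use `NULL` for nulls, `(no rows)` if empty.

BI210 | 1 ; CS201 | 2 ; EN101 | 1 ; PH150 | 2

Partition enrollments by course; compute MIN(credits) within each group.
  BI210: ids {1, 33, 36} → MIN(credits)=1
  CS201: ids {11, 18, 20, 30} → MIN(credits)=2
  EN101: ids {16, 21, 24} → MIN(credits)=1
  PH150: ids {17, 27, 34} → MIN(credits)=2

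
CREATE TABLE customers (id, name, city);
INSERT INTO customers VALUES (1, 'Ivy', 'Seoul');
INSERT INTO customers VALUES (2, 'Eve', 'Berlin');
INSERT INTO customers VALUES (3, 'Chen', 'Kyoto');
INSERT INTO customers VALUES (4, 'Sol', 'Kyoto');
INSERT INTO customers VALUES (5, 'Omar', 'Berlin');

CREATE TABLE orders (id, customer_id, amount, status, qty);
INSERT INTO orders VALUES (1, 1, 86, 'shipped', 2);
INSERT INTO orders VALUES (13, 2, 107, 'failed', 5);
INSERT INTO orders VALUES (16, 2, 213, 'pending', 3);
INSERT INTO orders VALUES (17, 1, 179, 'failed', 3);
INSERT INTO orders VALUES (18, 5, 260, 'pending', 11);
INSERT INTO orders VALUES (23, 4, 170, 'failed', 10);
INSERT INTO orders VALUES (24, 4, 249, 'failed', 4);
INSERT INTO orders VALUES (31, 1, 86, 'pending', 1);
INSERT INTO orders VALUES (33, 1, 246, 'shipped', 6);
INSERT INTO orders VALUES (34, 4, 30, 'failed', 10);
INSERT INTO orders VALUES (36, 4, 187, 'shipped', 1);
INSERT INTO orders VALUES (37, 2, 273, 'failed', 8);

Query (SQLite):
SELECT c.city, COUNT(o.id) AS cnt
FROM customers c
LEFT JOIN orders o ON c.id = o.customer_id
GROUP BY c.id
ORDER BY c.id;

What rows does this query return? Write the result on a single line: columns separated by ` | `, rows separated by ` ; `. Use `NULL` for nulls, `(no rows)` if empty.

LEFT JOIN keeps every customers row; unmatched ones get NULL for orders columns.
Group by customers.id and compute COUNT(o.id). COUNT(col) of an all-NULL group is 0.
  1: ids {1, 17, 31, 33} → COUNT(o.id)=4
  2: ids {13, 16, 37} → COUNT(o.id)=3
  3: ids {—} → COUNT(o.id)=0
  4: ids {23, 24, 34, 36} → COUNT(o.id)=4
  5: ids {18} → COUNT(o.id)=1

Seoul | 4 ; Berlin | 3 ; Kyoto | 0 ; Kyoto | 4 ; Berlin | 1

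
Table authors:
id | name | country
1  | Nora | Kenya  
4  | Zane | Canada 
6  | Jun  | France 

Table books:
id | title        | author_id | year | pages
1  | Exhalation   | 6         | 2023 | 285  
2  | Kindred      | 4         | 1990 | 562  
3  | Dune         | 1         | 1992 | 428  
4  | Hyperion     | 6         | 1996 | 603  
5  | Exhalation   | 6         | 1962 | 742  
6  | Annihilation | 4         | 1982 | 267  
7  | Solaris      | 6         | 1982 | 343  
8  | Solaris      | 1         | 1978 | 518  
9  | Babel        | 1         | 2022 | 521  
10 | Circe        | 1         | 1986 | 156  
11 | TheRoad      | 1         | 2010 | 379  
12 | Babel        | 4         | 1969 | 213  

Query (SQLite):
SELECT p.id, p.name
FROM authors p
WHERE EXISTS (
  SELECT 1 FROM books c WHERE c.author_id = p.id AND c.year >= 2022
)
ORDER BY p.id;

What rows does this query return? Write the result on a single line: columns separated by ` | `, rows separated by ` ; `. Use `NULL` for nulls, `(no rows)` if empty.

For each authors row, check whether any books with matching author_id has year >= 2022.
Keep rows where that is true.

1 | Nora ; 6 | Jun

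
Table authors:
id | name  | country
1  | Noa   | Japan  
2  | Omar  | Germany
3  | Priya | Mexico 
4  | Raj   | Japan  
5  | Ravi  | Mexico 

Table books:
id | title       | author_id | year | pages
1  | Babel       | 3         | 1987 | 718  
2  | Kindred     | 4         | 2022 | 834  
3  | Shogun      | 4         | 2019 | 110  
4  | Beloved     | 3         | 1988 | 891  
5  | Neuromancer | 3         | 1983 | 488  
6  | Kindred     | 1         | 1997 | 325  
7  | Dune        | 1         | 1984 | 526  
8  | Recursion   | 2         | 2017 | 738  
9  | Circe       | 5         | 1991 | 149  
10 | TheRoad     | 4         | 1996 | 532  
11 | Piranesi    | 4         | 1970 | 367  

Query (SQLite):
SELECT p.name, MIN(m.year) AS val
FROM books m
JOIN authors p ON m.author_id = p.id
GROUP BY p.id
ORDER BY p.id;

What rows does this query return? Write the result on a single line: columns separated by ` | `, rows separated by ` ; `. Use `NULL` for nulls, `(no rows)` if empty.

Join each books row to its authors via author_id.
Group joined rows by authors.id; compute MIN(m.year) per group.
  1: ids {6, 7} → MIN(m.year)=1984
  2: ids {8} → MIN(m.year)=2017
  3: ids {1, 4, 5} → MIN(m.year)=1983
  4: ids {2, 3, 10, 11} → MIN(m.year)=1970
  5: ids {9} → MIN(m.year)=1991

Noa | 1984 ; Omar | 2017 ; Priya | 1983 ; Raj | 1970 ; Ravi | 1991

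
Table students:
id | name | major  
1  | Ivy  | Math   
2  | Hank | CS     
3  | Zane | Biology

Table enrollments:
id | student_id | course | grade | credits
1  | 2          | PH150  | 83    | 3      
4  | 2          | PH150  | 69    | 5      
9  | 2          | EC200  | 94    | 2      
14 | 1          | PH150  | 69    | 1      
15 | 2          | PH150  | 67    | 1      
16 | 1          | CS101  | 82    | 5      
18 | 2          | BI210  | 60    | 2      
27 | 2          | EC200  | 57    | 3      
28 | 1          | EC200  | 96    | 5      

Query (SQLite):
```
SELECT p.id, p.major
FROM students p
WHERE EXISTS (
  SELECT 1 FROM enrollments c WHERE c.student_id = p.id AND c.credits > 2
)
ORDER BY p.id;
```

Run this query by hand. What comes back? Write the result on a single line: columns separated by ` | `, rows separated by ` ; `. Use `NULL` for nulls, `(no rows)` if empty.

For each students row, check whether any enrollments with matching student_id has credits > 2.
Keep rows where that is true.

1 | Math ; 2 | CS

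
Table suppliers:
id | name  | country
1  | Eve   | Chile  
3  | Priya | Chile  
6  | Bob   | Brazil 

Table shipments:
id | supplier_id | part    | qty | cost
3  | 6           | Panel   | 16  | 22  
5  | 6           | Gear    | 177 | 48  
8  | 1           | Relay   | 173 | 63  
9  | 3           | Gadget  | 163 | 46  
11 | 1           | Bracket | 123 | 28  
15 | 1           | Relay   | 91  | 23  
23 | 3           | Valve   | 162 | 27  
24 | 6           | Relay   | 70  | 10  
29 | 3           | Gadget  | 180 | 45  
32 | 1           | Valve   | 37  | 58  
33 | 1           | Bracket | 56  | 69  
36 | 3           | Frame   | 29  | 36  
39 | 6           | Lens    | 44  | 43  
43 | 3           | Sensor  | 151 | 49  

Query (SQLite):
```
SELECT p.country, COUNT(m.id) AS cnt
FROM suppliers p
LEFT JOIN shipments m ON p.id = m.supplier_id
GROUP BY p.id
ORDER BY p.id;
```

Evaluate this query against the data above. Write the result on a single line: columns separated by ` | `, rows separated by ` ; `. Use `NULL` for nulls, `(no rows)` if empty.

Chile | 5 ; Chile | 5 ; Brazil | 4

LEFT JOIN keeps every suppliers row; unmatched ones get NULL for shipments columns.
Group by suppliers.id and compute COUNT(m.id). COUNT(col) of an all-NULL group is 0.
  1: ids {8, 11, 15, 32, 33} → COUNT(m.id)=5
  3: ids {9, 23, 29, 36, 43} → COUNT(m.id)=5
  6: ids {3, 5, 24, 39} → COUNT(m.id)=4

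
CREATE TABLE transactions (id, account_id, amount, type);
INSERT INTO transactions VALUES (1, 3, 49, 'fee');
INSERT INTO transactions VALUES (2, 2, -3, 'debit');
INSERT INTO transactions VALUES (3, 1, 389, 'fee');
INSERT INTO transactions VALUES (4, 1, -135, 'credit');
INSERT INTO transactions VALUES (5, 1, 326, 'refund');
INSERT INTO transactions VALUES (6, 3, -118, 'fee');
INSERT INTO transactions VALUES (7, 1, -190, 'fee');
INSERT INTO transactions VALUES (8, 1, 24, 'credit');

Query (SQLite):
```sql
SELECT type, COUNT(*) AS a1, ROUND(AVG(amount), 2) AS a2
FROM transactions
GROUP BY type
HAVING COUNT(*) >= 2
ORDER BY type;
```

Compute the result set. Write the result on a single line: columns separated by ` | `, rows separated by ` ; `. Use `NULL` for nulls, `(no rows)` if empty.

credit | 2 | -55.5 ; fee | 4 | 32.5

Group transactions by type.
Per group compute: COUNT(*), ROUND(AVG(amount), 2).
HAVING: drop groups with fewer than 2 rows.
  credit: ids {4, 8} → COUNT(*)=2, ROUND(AVG(amount), 2)=-55.5
  debit: ids {2} → COUNT(*)=1, ROUND(AVG(amount), 2)=-3
  fee: ids {1, 3, 6, 7} → COUNT(*)=4, ROUND(AVG(amount), 2)=32.5
  refund: ids {5} → COUNT(*)=1, ROUND(AVG(amount), 2)=326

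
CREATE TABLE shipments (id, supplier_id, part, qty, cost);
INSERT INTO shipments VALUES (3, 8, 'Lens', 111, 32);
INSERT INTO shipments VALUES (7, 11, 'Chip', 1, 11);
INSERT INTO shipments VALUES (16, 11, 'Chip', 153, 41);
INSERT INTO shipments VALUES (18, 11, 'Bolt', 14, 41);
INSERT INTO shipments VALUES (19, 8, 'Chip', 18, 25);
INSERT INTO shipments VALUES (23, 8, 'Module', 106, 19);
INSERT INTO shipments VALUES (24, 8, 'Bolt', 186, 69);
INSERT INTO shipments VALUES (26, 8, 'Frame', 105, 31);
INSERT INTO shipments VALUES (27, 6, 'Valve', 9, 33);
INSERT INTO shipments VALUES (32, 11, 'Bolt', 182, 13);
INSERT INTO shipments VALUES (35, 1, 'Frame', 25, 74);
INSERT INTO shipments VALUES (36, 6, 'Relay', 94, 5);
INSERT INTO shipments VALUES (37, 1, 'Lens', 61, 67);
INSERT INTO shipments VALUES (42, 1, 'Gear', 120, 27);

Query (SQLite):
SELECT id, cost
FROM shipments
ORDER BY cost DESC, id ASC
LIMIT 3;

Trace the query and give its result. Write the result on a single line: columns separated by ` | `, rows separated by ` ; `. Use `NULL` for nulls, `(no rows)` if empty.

Sort by cost desc, tiebreak id asc: (74, id=35), (69, id=24), (67, id=37), (41, id=16), (41, id=18), (33, id=27) …. Take first 3.

35 | 74 ; 24 | 69 ; 37 | 67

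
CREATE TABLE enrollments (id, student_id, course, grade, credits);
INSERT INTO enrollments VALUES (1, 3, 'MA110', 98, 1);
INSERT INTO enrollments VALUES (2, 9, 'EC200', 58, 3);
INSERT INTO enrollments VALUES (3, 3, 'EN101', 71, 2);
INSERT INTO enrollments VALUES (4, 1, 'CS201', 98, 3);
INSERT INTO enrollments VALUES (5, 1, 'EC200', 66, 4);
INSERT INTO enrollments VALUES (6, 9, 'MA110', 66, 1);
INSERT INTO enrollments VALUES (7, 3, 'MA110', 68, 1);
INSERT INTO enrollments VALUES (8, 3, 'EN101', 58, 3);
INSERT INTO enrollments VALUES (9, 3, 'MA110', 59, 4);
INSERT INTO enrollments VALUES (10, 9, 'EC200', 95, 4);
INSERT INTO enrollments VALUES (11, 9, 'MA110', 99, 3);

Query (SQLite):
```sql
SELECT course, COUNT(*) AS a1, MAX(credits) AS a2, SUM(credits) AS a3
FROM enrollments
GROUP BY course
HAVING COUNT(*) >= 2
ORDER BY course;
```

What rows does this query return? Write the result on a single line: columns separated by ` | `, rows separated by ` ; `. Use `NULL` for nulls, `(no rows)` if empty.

EC200 | 3 | 4 | 11 ; EN101 | 2 | 3 | 5 ; MA110 | 5 | 4 | 10

Group enrollments by course.
Per group compute: COUNT(*), MAX(credits), SUM(credits).
HAVING: drop groups with fewer than 2 rows.
  CS201: ids {4} → COUNT(*)=1, MAX(credits)=3, SUM(credits)=3
  EC200: ids {2, 5, 10} → COUNT(*)=3, MAX(credits)=4, SUM(credits)=11
  EN101: ids {3, 8} → COUNT(*)=2, MAX(credits)=3, SUM(credits)=5
  MA110: ids {1, 6, 7, 9, 11} → COUNT(*)=5, MAX(credits)=4, SUM(credits)=10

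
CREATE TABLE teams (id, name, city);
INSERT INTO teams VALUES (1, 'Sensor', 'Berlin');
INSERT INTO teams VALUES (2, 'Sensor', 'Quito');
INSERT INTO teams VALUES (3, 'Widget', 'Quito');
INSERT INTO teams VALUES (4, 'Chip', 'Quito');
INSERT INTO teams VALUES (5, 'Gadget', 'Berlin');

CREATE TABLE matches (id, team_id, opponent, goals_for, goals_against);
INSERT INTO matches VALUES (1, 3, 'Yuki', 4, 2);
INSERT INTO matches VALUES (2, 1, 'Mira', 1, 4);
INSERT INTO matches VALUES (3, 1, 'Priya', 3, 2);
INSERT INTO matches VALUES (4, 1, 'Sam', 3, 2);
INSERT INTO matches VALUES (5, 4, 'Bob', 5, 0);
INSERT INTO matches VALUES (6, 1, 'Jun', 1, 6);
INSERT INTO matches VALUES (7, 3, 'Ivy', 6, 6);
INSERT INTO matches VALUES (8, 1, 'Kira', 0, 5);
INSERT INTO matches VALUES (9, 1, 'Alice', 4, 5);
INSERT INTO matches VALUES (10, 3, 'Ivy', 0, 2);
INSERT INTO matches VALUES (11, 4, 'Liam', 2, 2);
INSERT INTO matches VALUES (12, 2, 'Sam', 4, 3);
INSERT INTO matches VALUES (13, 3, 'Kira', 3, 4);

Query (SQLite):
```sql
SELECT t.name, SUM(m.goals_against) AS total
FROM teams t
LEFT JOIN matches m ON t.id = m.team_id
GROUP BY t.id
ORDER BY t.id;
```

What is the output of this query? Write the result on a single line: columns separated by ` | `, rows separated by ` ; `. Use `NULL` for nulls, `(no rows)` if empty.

LEFT JOIN keeps every teams row; unmatched ones get NULL for matches columns.
Group by teams.id and compute SUM(m.goals_against). SUM over an all-NULL group is NULL.
  1: ids {2, 3, 4, 6, 8, 9} → SUM(m.goals_against)=24
  2: ids {12} → SUM(m.goals_against)=3
  3: ids {1, 7, 10, 13} → SUM(m.goals_against)=14
  4: ids {5, 11} → SUM(m.goals_against)=2
  5: ids {—} → SUM(m.goals_against)=NULL

Sensor | 24 ; Sensor | 3 ; Widget | 14 ; Chip | 2 ; Gadget | NULL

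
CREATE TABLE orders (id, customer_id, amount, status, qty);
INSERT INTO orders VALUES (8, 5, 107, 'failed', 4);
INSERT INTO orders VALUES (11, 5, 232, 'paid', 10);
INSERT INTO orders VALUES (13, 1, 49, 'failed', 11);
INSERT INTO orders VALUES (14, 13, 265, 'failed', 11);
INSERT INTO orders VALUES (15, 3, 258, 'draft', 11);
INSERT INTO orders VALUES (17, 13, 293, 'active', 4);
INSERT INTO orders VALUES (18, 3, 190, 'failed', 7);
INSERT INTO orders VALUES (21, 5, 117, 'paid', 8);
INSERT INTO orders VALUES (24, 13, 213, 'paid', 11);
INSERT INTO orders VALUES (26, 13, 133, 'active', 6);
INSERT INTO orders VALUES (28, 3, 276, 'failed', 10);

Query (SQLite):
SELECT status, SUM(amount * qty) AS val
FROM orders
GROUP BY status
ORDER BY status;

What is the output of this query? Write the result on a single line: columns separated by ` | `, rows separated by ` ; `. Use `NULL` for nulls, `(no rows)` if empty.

active | 1970 ; draft | 2838 ; failed | 7972 ; paid | 5599

For each row compute amount * qty.
Group by status; take SUM of the expression per group.
  active: ids {17, 26} → SUM(amount * qty)=1970
  draft: ids {15} → SUM(amount * qty)=2838
  failed: ids {8, 13, 14, 18, 28} → SUM(amount * qty)=7972
  paid: ids {11, 21, 24} → SUM(amount * qty)=5599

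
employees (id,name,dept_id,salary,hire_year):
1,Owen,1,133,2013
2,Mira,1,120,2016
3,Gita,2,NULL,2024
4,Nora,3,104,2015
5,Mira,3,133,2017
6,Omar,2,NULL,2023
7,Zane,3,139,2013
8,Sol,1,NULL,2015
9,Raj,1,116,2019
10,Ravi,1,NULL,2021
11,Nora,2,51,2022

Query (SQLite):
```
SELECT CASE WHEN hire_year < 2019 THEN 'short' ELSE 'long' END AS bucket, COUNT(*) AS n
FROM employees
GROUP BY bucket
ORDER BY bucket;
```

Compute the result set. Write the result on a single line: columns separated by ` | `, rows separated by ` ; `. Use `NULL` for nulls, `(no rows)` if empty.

Bucket rows by hire_year < 2019 → 'short' else 'long'; count each bucket.

long | 5 ; short | 6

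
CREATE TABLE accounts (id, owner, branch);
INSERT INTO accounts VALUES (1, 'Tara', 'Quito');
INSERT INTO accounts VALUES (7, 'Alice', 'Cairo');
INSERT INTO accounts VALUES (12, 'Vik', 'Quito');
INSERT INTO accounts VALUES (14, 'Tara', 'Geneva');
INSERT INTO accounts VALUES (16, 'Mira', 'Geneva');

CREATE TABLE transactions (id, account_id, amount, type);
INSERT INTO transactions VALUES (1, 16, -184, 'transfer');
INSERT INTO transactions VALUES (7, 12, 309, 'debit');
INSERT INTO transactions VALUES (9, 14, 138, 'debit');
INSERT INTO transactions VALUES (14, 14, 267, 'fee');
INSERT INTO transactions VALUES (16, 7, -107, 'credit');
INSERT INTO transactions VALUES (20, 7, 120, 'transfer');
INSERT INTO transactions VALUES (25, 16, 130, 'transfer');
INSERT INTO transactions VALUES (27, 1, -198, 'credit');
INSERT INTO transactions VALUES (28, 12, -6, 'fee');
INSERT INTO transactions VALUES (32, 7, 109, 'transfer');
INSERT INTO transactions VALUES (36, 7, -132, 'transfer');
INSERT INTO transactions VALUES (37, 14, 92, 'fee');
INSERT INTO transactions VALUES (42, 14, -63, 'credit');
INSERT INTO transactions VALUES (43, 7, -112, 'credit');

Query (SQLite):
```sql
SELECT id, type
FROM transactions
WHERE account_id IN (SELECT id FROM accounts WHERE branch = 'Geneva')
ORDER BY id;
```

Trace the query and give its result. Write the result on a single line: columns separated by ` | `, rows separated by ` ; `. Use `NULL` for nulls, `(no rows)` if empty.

1 | transfer ; 9 | debit ; 14 | fee ; 25 | transfer ; 37 | fee ; 42 | credit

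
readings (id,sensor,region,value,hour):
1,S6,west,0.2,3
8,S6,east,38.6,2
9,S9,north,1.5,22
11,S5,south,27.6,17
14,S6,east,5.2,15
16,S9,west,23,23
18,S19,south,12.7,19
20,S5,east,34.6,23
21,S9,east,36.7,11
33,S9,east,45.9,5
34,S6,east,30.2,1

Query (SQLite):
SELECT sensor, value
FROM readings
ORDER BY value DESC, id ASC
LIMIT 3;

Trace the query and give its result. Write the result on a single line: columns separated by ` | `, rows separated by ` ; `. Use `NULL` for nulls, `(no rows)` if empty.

Sort by value desc, tiebreak id asc: (45.9, id=33), (38.6, id=8), (36.7, id=21), (34.6, id=20), (30.2, id=34), (27.6, id=11) …. Take first 3.

S9 | 45.9 ; S6 | 38.6 ; S9 | 36.7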